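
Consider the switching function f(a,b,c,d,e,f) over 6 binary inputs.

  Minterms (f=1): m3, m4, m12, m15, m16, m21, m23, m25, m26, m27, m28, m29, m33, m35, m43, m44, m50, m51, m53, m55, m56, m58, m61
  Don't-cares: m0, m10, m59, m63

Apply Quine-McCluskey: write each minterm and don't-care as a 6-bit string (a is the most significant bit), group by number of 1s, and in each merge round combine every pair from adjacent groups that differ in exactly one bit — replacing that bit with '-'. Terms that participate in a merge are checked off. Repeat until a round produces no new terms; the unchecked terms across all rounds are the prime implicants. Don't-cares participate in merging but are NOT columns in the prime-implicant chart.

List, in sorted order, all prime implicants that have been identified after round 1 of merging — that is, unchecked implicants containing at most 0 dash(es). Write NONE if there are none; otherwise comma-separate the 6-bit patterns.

001111

size-2^0 implicants → 000000(✓)  000011(✓)  000100(✓)  001010(✓)  001100(✓)  001111  010000(✓)  010101(✓)  010111(✓)  011001(✓)  011010(✓)  011011(✓)  011100(✓)  011101(✓)  100001(✓)  100011(✓)  101011(✓)  101100(✓)  110010(✓)  110011(✓)  110101(✓)  110111(✓)  111000(✓)  111010(✓)  111011(✓)  111101(✓)  111111(✓)
size-2^1 implicants → -00011  -01100  -10101(✓)  -10111(✓)  -11010(✓)  -11011(✓)  -11101(✓)  0-0000  0-1010  0-1100  00-100  000-00  01-101(✓)  0101-1(✓)  011-01  0110-1  01101-(✓)  01110-  1-0011(✓)  1-1011(✓)  10-011(✓)  1000-1  11-010(✓)  11-011(✓)  11-101(✓)  11-111(✓)  110-11(✓)  11001-(✓)  1101-1(✓)  111-11(✓)  1110-0  11101-(✓)  1111-1(✓)
size-2^2 implicants → -1-101  -101-1  -1101-  1--011  11--11  11-01-  11-1-1
Unchecked terms (primes): -00011, -01100, -1-101, -101-1, -1101-, 0-0000, 0-1010, 0-1100, 00-100, 000-00, 001111, 011-01, 0110-1, 01110-, 1--011, 1000-1, 11--11, 11-01-, 11-1-1, 1110-0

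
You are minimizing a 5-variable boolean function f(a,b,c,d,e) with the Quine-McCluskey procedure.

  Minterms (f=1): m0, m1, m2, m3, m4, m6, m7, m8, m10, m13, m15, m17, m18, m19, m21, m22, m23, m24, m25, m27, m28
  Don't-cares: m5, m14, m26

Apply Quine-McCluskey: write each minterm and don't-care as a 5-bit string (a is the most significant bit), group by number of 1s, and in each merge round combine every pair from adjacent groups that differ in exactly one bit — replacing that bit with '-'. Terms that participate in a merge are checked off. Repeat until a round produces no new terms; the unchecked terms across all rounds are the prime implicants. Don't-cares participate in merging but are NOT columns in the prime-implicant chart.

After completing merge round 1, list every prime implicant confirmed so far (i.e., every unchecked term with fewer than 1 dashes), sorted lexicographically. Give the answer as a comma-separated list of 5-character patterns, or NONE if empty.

[col 0] 00000*, 00001*, 00010*, 00011*, 00100*, 00101*, 00110*, 00111*, 01000*, 01010*, 01101*, 01110*, 01111*, 10001*, 10010*, 10011*, 10101*, 10110*, 10111*, 11000*, 11001*, 11010*, 11011*, 11100*
[col 1] -0001*, -0010*, -0011*, -0101*, -0110*, -0111*, -1000*, -1010*, 0-000*, 0-010*, 0-101*, 0-110*, 0-111*, 00-00*, 00-01*, 00-10*, 00-11*, 000-0*, 000-1*, 0000-*, 0001-*, 001-0*, 001-1*, 0010-*, 0011-*, 01-10*, 010-0*, 011-1*, 0111-*, 1-001*, 1-010*, 1-011*, 10-01*, 10-10*, 10-11*, 100-1*, 1001-*, 101-1*, 1011-*, 11-00, 110-0*, 110-1*, 1100-*, 1101-*
[col 2] --010, -0-01*, -0-10*, -0-11*, -00-1*, -001-*, -01-1*, -011-*, -10-0, 0--10, 0-0-0, 0-1-1, 0-11-, 00--0*, 00--1*, 00-0-*, 00-1-*, 000--*, 001--*, 1-0-1, 1-01-, 10--1*, 10-1-*, 110--
[col 3] -0--1, -0-1-, 00---
Prime implicants: --010, -0--1, -0-1-, -10-0, 0--10, 0-0-0, 0-1-1, 0-11-, 00---, 1-0-1, 1-01-, 11-00, 110--

NONE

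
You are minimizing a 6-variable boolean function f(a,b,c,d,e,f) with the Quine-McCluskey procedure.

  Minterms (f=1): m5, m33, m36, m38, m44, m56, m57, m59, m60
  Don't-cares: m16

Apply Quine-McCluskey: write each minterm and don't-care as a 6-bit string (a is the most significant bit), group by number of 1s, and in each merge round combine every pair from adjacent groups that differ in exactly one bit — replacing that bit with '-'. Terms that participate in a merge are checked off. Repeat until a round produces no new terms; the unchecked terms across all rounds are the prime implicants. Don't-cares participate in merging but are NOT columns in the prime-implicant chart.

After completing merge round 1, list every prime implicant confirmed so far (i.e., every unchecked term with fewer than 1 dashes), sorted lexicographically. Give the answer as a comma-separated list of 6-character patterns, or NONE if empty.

Round 0: 000101 010000 100001 100100✓ 100110✓ 101100✓ 111000✓ 111001✓ 111011✓ 111100✓
Round 1: 1-1100 10-100 1001-0 111-00 1110-1 11100-
PIs = {000101, 010000, 1-1100, 10-100, 100001, 1001-0, 111-00, 1110-1, 11100-}

000101, 010000, 100001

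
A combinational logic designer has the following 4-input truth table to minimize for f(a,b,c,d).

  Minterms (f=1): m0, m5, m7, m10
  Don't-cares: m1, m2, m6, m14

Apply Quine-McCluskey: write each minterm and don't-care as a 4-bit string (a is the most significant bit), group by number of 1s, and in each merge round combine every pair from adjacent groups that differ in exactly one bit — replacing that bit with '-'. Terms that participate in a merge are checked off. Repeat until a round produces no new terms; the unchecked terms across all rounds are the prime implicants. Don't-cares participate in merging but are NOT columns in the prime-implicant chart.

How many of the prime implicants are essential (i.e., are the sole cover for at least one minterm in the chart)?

Round 0: 0000✓ 0001✓ 0010✓ 0101✓ 0110✓ 0111✓ 1010✓ 1110✓
Round 1: -010✓ -110✓ 0-01 0-10✓ 00-0 000- 01-1 011- 1-10✓
Round 2: --10
PIs = {--10, 0-01, 00-0, 000-, 01-1, 011-}
Coverage chart:
  m0: 00-0,000-
  m5: 0-01,01-1
  m7: 01-1,011-
  m10: --10 ←essential
Essential: --10

1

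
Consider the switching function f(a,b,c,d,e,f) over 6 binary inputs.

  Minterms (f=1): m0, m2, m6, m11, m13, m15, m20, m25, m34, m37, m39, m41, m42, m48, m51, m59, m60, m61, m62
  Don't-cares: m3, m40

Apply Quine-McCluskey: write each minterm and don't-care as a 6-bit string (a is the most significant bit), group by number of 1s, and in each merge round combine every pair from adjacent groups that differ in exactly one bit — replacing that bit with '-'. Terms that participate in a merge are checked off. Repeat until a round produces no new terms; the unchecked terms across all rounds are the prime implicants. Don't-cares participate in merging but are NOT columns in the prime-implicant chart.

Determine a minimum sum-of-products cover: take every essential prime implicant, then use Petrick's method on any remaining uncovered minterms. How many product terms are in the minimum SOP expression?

13

[col 0] 000000*, 000010*, 000011*, 000110*, 001011*, 001101*, 001111*, 010100, 011001, 100010*, 100101*, 100111*, 101000*, 101001*, 101010*, 110000, 110011*, 111011*, 111100*, 111101*, 111110*
[col 1] -00010, 00-011, 000-10, 0000-0, 00001-, 001-11, 0011-1, 10-010, 1001-1, 1010-0, 10100-, 11-011, 1111-0, 11110-
Prime implicants: -00010, 00-011, 000-10, 0000-0, 00001-, 001-11, 0011-1, 010100, 011001, 10-010, 1001-1, 1010-0, 10100-, 11-011, 110000, 1111-0, 11110-
PI chart (minterm → PIs covering it):
  0 | 0000-0  (sole → essential)
  2 | -00010,000-10,0000-0,00001-
  6 | 000-10  (sole → essential)
  11 | 00-011,001-11
  13 | 0011-1  (sole → essential)
  15 | 001-11,0011-1
  20 | 010100  (sole → essential)
  25 | 011001  (sole → essential)
  34 | -00010,10-010
  37 | 1001-1  (sole → essential)
  39 | 1001-1  (sole → essential)
  41 | 10100-  (sole → essential)
  42 | 10-010,1010-0
  48 | 110000  (sole → essential)
  51 | 11-011  (sole → essential)
  59 | 11-011  (sole → essential)
  60 | 1111-0,11110-
  61 | 11110-  (sole → essential)
  62 | 1111-0  (sole → essential)
Essential prime implicants: 000-10, 0000-0, 0011-1, 010100, 011001, 1001-1, 10100-, 11-011, 110000, 1111-0, 11110-
Petrick residual → 00-011, 10-010
Minimum SOP uses 13 PIs: a'b'd'ef + a'b'c'ef' + a'b'c'd'f' + a'b'cdf + a'bc'de'f' + a'bcd'e'f + ab'd'ef' + ab'c'df + ab'cd'e' + abd'ef + abc'd'e'f' + abcdf' + abcde'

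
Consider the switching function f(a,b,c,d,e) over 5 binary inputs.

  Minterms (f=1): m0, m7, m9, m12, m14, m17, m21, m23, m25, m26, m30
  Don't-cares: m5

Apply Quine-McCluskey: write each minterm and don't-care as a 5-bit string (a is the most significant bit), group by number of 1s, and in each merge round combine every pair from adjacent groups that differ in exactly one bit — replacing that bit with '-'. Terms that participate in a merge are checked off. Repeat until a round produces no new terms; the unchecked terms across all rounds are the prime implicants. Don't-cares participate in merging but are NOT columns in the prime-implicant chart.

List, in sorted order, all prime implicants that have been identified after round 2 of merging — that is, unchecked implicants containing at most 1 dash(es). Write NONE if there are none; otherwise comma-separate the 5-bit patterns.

size-2^0 implicants → 00000  00101(✓)  00111(✓)  01001(✓)  01100(✓)  01110(✓)  10001(✓)  10101(✓)  10111(✓)  11001(✓)  11010(✓)  11110(✓)
size-2^1 implicants → -0101(✓)  -0111(✓)  -1001  -1110  001-1(✓)  011-0  1-001  10-01  101-1(✓)  11-10
size-2^2 implicants → -01-1
Unchecked terms (primes): -01-1, -1001, -1110, 00000, 011-0, 1-001, 10-01, 11-10

-1001, -1110, 00000, 011-0, 1-001, 10-01, 11-10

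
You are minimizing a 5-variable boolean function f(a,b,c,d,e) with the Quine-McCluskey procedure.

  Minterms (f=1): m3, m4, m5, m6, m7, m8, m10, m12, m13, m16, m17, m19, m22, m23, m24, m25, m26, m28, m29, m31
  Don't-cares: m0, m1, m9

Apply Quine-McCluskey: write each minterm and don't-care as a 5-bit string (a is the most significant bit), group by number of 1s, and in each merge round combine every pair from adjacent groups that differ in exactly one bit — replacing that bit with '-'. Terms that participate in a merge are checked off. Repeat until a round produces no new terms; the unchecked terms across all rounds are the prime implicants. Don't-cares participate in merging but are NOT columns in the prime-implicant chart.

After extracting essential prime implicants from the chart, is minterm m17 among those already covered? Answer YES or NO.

Round 0: 00000✓ 00001✓ 00011✓ 00100✓ 00101✓ 00110✓ 00111✓ 01000✓ 01001✓ 01010✓ 01100✓ 01101✓ 10000✓ 10001✓ 10011✓ 10110✓ 10111✓ 11000✓ 11001✓ 11010✓ 11100✓ 11101✓ 11111✓
Round 1: -0000✓ -0001✓ -0011✓ -0110✓ -0111✓ -1000✓ -1001✓ -1010✓ -1100✓ -1101✓ 0-000✓ 0-001✓ 0-100✓ 0-101✓ 00-00✓ 00-01✓ 00-11✓ 000-1✓ 0000-✓ 001-0✓ 001-1✓ 0010-✓ 0011-✓ 01-00✓ 01-01✓ 010-0✓ 0100-✓ 0110-✓ 1-000✓ 1-001✓ 1-111 10-11✓ 100-1✓ 1000-✓ 1011-✓ 11-00✓ 11-01✓ 110-0✓ 1100-✓ 111-1 1110-✓
Round 2: --000✓ --001✓ -0-11 -00-1 -000-✓ -011- -1-00✓ -1-01✓ -10-0 -100-✓ -110-✓ 0--00✓ 0--01✓ 0-00-✓ 0-10-✓ 00--1 00-0-✓ 001-- 01-0-✓ 1-00-✓ 11-0-✓
Round 3: --00- -1-0- 0--0-
PIs = {--00-, -0-11, -00-1, -011-, -1-0-, -10-0, 0--0-, 00--1, 001--, 1-111, 111-1}
Coverage chart:
  m3: -0-11,-00-1,00--1
  m4: 0--0-,001--
  m5: 0--0-,00--1,001--
  m6: -011-,001--
  m7: -0-11,-011-,00--1,001--
  m8: --00-,-1-0-,-10-0,0--0-
  m10: -10-0 ←essential
  m12: -1-0-,0--0-
  m13: -1-0-,0--0-
  m16: --00- ←essential
  m17: --00-,-00-1
  m19: -0-11,-00-1
  m22: -011- ←essential
  m23: -0-11,-011-,1-111
  m24: --00-,-1-0-,-10-0
  m25: --00-,-1-0-
  m26: -10-0 ←essential
  m28: -1-0- ←essential
  m29: -1-0-,111-1
  m31: 1-111,111-1
Essential: --00-, -011-, -1-0-, -10-0

YES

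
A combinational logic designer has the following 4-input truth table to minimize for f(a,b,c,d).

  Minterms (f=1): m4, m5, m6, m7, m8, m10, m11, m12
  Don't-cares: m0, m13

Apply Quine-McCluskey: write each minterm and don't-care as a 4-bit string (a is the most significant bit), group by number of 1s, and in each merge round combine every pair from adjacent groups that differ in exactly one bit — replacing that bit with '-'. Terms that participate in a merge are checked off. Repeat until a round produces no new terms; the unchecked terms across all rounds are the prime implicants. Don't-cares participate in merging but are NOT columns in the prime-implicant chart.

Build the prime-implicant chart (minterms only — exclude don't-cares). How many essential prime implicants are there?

size-2^0 implicants → 0000(✓)  0100(✓)  0101(✓)  0110(✓)  0111(✓)  1000(✓)  1010(✓)  1011(✓)  1100(✓)  1101(✓)
size-2^1 implicants → -000(✓)  -100(✓)  -101(✓)  0-00(✓)  01-0(✓)  01-1(✓)  010-(✓)  011-(✓)  1-00(✓)  10-0  101-  110-(✓)
size-2^2 implicants → --00  -10-  01--
Unchecked terms (primes): --00, -10-, 01--, 10-0, 101-
Minterm coverage:
  m4 ⊆ --00,-10-,01--
  m5 ⊆ -10-,01--
  m6 ⊆ 01-- [E]
  m7 ⊆ 01-- [E]
  m8 ⊆ --00,10-0
  m10 ⊆ 10-0,101-
  m11 ⊆ 101- [E]
  m12 ⊆ --00,-10-
E = {01--, 101-}

2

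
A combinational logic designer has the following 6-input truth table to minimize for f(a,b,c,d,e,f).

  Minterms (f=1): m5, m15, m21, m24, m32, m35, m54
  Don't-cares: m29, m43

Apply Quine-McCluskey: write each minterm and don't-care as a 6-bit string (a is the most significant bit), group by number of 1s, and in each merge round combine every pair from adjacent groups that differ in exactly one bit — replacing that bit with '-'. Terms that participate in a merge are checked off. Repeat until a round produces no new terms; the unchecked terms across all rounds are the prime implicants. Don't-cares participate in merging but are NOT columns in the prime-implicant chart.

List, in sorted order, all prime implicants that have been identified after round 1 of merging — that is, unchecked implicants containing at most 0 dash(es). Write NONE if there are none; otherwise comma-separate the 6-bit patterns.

[col 0] 000101*, 001111, 010101*, 011000, 011101*, 100000, 100011*, 101011*, 110110
[col 1] 0-0101, 01-101, 10-011
Prime implicants: 0-0101, 001111, 01-101, 011000, 10-011, 100000, 110110

001111, 011000, 100000, 110110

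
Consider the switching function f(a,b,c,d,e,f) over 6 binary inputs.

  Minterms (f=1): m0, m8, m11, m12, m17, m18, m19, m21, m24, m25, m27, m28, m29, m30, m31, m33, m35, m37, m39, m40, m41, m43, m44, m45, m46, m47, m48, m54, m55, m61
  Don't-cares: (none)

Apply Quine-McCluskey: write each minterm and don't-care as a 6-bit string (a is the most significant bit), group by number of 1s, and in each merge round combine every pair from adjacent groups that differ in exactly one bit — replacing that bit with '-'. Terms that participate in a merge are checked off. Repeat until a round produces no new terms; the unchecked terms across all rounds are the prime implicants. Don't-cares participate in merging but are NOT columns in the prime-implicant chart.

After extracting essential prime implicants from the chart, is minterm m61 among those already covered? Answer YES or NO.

[col 0] 000000*, 001000*, 001011*, 001100*, 010001*, 010010*, 010011*, 010101*, 011000*, 011001*, 011011*, 011100*, 011101*, 011110*, 011111*, 100001*, 100011*, 100101*, 100111*, 101000*, 101001*, 101011*, 101100*, 101101*, 101110*, 101111*, 110000, 110110*, 110111*, 111101*
[col 1] -01000*, -01011, -01100*, -11101, 0-1000*, 0-1011, 0-1100*, 00-000, 001-00*, 01-001*, 01-011*, 01-101*, 010-01*, 0100-1*, 01001-, 011-00*, 011-01*, 011-11*, 0110-1*, 01100-*, 0111-0*, 0111-1*, 01110-*, 01111-*, 1-0111, 1-1101, 10-001*, 10-011*, 10-101*, 10-111*, 100-01*, 100-11*, 1000-1*, 1001-1*, 101-00*, 101-01*, 101-11*, 1010-1*, 10100-*, 1011-0*, 1011-1*, 10110-*, 10111-*, 11011-
[col 2] -01-00, 0-1-00, 01--01, 01-0-1, 011--1, 011-0-, 0111--, 10--01*, 10--11*, 10-0-1*, 10-1-1*, 100--1*, 101--1*, 101-0-, 1011--
[col 3] 10---1
Prime implicants: -01-00, -01011, -11101, 0-1-00, 0-1011, 00-000, 01--01, 01-0-1, 01001-, 011--1, 011-0-, 0111--, 1-0111, 1-1101, 10---1, 101-0-, 1011--, 110000, 11011-
PI chart (minterm → PIs covering it):
  0 | 00-000  (sole → essential)
  8 | -01-00,0-1-00,00-000
  11 | -01011,0-1011
  12 | -01-00,0-1-00
  17 | 01--01,01-0-1
  18 | 01001-  (sole → essential)
  19 | 01-0-1,01001-
  21 | 01--01  (sole → essential)
  24 | 0-1-00,011-0-
  25 | 01--01,01-0-1,011--1,011-0-
  27 | 0-1011,01-0-1,011--1
  28 | 0-1-00,011-0-,0111--
  29 | -11101,01--01,011--1,011-0-,0111--
  30 | 0111--  (sole → essential)
  31 | 011--1,0111--
  33 | 10---1  (sole → essential)
  35 | 10---1  (sole → essential)
  37 | 10---1  (sole → essential)
  39 | 1-0111,10---1
  40 | -01-00,101-0-
  41 | 10---1,101-0-
  43 | -01011,10---1
  44 | -01-00,101-0-,1011--
  45 | 1-1101,10---1,101-0-,1011--
  46 | 1011--  (sole → essential)
  47 | 10---1,1011--
  48 | 110000  (sole → essential)
  54 | 11011-  (sole → essential)
  55 | 1-0111,11011-
  61 | -11101,1-1101
Essential prime implicants: 00-000, 01--01, 01001-, 0111--, 10---1, 1011--, 110000, 11011-

NO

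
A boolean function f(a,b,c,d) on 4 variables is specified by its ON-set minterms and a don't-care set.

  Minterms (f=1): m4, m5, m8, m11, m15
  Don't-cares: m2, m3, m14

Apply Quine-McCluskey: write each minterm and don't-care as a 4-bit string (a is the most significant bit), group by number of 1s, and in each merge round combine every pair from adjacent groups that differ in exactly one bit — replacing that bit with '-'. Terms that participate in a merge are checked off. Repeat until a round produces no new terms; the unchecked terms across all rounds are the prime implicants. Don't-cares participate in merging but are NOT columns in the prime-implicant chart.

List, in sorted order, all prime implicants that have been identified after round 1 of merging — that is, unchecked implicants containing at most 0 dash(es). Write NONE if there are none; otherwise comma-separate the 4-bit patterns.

1000

[col 0] 0010*, 0011*, 0100*, 0101*, 1000, 1011*, 1110*, 1111*
[col 1] -011, 001-, 010-, 1-11, 111-
Prime implicants: -011, 001-, 010-, 1-11, 1000, 111-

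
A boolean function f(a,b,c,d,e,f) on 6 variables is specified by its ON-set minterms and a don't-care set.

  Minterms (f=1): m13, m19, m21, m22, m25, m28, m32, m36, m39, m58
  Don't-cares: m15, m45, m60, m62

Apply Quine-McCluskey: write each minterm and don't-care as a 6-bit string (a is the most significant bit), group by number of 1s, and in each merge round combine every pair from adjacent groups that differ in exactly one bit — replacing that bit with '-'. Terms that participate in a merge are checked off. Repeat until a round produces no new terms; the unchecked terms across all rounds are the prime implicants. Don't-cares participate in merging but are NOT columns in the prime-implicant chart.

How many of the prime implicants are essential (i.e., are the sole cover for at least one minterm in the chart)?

size-2^0 implicants → 001101(✓)  001111(✓)  010011  010101  010110  011001  011100(✓)  100000(✓)  100100(✓)  100111  101101(✓)  111010(✓)  111100(✓)  111110(✓)
size-2^1 implicants → -01101  -11100  0011-1  100-00  111-10  1111-0
Unchecked terms (primes): -01101, -11100, 0011-1, 010011, 010101, 010110, 011001, 100-00, 100111, 111-10, 1111-0
Minterm coverage:
  m13 ⊆ -01101,0011-1
  m19 ⊆ 010011 [E]
  m21 ⊆ 010101 [E]
  m22 ⊆ 010110 [E]
  m25 ⊆ 011001 [E]
  m28 ⊆ -11100 [E]
  m32 ⊆ 100-00 [E]
  m36 ⊆ 100-00 [E]
  m39 ⊆ 100111 [E]
  m58 ⊆ 111-10 [E]
E = {-11100, 010011, 010101, 010110, 011001, 100-00, 100111, 111-10}

8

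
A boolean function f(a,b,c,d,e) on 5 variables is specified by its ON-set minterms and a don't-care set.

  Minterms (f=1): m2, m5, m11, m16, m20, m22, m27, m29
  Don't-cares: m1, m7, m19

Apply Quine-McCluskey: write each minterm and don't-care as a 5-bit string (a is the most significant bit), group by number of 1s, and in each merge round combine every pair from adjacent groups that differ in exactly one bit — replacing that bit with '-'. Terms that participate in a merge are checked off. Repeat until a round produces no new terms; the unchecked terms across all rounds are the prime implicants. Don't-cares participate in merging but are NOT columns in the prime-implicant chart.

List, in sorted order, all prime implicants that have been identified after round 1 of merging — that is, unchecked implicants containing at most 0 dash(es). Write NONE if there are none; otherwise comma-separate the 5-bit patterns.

00010, 11101

Round 0: 00001✓ 00010 00101✓ 00111✓ 01011✓ 10000✓ 10011✓ 10100✓ 10110✓ 11011✓ 11101
Round 1: -1011 00-01 001-1 1-011 10-00 101-0
PIs = {-1011, 00-01, 00010, 001-1, 1-011, 10-00, 101-0, 11101}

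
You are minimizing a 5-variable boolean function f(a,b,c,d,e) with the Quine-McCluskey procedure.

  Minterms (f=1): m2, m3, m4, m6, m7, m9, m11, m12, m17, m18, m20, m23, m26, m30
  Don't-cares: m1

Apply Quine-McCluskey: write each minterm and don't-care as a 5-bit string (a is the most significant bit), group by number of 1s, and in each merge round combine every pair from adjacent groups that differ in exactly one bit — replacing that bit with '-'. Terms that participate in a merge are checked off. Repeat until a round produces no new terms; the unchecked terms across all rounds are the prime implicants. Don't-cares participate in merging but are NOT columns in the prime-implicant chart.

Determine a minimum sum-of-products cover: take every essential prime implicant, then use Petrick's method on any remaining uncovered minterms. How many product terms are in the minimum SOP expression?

size-2^0 implicants → 00001(✓)  00010(✓)  00011(✓)  00100(✓)  00110(✓)  00111(✓)  01001(✓)  01011(✓)  01100(✓)  10001(✓)  10010(✓)  10100(✓)  10111(✓)  11010(✓)  11110(✓)
size-2^1 implicants → -0001  -0010  -0100  -0111  0-001(✓)  0-011(✓)  0-100  00-10(✓)  00-11(✓)  000-1(✓)  0001-(✓)  001-0  0011-(✓)  010-1(✓)  1-010  11-10
size-2^2 implicants → 0-0-1  00-1-
Unchecked terms (primes): -0001, -0010, -0100, -0111, 0-0-1, 0-100, 00-1-, 001-0, 1-010, 11-10
Minterm coverage:
  m2 ⊆ -0010,00-1-
  m3 ⊆ 0-0-1,00-1-
  m4 ⊆ -0100,0-100,001-0
  m6 ⊆ 00-1-,001-0
  m7 ⊆ -0111,00-1-
  m9 ⊆ 0-0-1 [E]
  m11 ⊆ 0-0-1 [E]
  m12 ⊆ 0-100 [E]
  m17 ⊆ -0001 [E]
  m18 ⊆ -0010,1-010
  m20 ⊆ -0100 [E]
  m23 ⊆ -0111 [E]
  m26 ⊆ 1-010,11-10
  m30 ⊆ 11-10 [E]
E = {-0001, -0100, -0111, 0-0-1, 0-100, 11-10}
Petrick residual → -0010, 00-1-
Cover = b'c'd'e + b'c'de' + b'cd'e' + b'cde + a'c'e + a'cd'e' + a'b'd + abde'  |cover|=8

8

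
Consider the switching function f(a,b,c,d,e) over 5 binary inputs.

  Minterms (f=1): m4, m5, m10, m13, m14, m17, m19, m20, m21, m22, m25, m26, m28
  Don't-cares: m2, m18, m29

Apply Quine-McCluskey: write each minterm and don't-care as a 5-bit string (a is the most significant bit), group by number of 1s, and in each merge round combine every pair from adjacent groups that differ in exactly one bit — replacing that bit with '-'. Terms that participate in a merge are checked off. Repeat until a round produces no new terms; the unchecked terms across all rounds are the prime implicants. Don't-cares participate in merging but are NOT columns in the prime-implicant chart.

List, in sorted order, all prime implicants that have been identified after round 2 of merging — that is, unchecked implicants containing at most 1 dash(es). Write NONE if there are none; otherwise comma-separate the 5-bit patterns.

size-2^0 implicants → 00010(✓)  00100(✓)  00101(✓)  01010(✓)  01101(✓)  01110(✓)  10001(✓)  10010(✓)  10011(✓)  10100(✓)  10101(✓)  10110(✓)  11001(✓)  11010(✓)  11100(✓)  11101(✓)
size-2^1 implicants → -0010(✓)  -0100(✓)  -0101(✓)  -1010(✓)  -1101(✓)  0-010(✓)  0-101(✓)  0010-(✓)  01-10  1-001(✓)  1-010(✓)  1-100(✓)  1-101(✓)  10-01(✓)  10-10  100-1  1001-  101-0  1010-(✓)  11-01(✓)  1110-(✓)
size-2^2 implicants → --010  --101  -010-  1--01  1-10-
Unchecked terms (primes): --010, --101, -010-, 01-10, 1--01, 1-10-, 10-10, 100-1, 1001-, 101-0

01-10, 10-10, 100-1, 1001-, 101-0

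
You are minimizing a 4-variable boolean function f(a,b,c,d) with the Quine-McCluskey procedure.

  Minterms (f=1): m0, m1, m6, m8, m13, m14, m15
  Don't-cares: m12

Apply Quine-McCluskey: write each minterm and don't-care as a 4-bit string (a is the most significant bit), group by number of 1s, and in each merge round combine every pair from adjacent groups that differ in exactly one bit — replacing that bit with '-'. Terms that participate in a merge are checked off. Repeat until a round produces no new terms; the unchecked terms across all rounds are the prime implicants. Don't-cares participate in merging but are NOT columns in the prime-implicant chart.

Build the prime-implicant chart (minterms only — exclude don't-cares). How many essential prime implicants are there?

3

[col 0] 0000*, 0001*, 0110*, 1000*, 1100*, 1101*, 1110*, 1111*
[col 1] -000, -110, 000-, 1-00, 11-0*, 11-1*, 110-*, 111-*
[col 2] 11--
Prime implicants: -000, -110, 000-, 1-00, 11--
PI chart (minterm → PIs covering it):
  0 | -000,000-
  1 | 000-  (sole → essential)
  6 | -110  (sole → essential)
  8 | -000,1-00
  13 | 11--  (sole → essential)
  14 | -110,11--
  15 | 11--  (sole → essential)
Essential prime implicants: -110, 000-, 11--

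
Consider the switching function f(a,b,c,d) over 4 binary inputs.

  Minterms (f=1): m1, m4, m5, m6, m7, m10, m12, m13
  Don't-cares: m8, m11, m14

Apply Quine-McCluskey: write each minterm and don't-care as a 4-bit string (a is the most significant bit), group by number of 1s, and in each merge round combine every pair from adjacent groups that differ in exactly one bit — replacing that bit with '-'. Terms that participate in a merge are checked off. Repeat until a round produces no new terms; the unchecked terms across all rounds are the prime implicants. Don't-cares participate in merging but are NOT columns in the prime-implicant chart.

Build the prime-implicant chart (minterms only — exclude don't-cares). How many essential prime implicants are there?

size-2^0 implicants → 0001(✓)  0100(✓)  0101(✓)  0110(✓)  0111(✓)  1000(✓)  1010(✓)  1011(✓)  1100(✓)  1101(✓)  1110(✓)
size-2^1 implicants → -100(✓)  -101(✓)  -110(✓)  0-01  01-0(✓)  01-1(✓)  010-(✓)  011-(✓)  1-00(✓)  1-10(✓)  10-0(✓)  101-  11-0(✓)  110-(✓)
size-2^2 implicants → -1-0  -10-  01--  1--0
Unchecked terms (primes): -1-0, -10-, 0-01, 01--, 1--0, 101-
Minterm coverage:
  m1 ⊆ 0-01 [E]
  m4 ⊆ -1-0,-10-,01--
  m5 ⊆ -10-,0-01,01--
  m6 ⊆ -1-0,01--
  m7 ⊆ 01-- [E]
  m10 ⊆ 1--0,101-
  m12 ⊆ -1-0,-10-,1--0
  m13 ⊆ -10- [E]
E = {-10-, 0-01, 01--}

3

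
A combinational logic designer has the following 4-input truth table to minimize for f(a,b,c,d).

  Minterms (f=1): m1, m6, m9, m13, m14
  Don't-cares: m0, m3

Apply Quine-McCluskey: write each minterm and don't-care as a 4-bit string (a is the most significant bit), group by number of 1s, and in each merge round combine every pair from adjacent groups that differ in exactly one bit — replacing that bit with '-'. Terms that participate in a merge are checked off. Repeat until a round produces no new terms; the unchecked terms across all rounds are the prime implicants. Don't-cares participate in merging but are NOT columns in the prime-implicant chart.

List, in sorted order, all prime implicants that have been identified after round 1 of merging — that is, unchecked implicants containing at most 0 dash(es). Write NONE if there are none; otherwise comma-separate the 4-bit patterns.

NONE

size-2^0 implicants → 0000(✓)  0001(✓)  0011(✓)  0110(✓)  1001(✓)  1101(✓)  1110(✓)
size-2^1 implicants → -001  -110  00-1  000-  1-01
Unchecked terms (primes): -001, -110, 00-1, 000-, 1-01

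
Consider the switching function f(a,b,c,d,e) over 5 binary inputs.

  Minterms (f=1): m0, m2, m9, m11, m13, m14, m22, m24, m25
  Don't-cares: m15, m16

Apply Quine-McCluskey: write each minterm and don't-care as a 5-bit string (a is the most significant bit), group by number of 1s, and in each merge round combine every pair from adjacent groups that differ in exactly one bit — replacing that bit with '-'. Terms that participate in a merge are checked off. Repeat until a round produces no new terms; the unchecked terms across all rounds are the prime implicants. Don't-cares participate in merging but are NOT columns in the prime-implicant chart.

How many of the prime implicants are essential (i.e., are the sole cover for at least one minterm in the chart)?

4

Round 0: 00000✓ 00010✓ 01001✓ 01011✓ 01101✓ 01110✓ 01111✓ 10000✓ 10110 11000✓ 11001✓
Round 1: -0000 -1001 000-0 01-01✓ 01-11✓ 010-1✓ 011-1✓ 0111- 1-000 1100-
Round 2: 01--1
PIs = {-0000, -1001, 000-0, 01--1, 0111-, 1-000, 10110, 1100-}
Coverage chart:
  m0: -0000,000-0
  m2: 000-0 ←essential
  m9: -1001,01--1
  m11: 01--1 ←essential
  m13: 01--1 ←essential
  m14: 0111- ←essential
  m22: 10110 ←essential
  m24: 1-000,1100-
  m25: -1001,1100-
Essential: 000-0, 01--1, 0111-, 10110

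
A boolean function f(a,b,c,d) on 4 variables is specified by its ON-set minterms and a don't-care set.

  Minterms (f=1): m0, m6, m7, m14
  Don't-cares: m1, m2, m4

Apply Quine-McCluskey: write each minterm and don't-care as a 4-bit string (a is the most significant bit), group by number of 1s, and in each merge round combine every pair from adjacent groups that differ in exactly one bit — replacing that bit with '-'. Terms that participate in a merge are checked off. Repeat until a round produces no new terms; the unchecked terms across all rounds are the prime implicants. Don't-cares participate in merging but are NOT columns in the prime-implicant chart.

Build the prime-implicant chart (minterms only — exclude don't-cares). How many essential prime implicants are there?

[col 0] 0000*, 0001*, 0010*, 0100*, 0110*, 0111*, 1110*
[col 1] -110, 0-00*, 0-10*, 00-0*, 000-, 01-0*, 011-
[col 2] 0--0
Prime implicants: -110, 0--0, 000-, 011-
PI chart (minterm → PIs covering it):
  0 | 0--0,000-
  6 | -110,0--0,011-
  7 | 011-  (sole → essential)
  14 | -110  (sole → essential)
Essential prime implicants: -110, 011-

2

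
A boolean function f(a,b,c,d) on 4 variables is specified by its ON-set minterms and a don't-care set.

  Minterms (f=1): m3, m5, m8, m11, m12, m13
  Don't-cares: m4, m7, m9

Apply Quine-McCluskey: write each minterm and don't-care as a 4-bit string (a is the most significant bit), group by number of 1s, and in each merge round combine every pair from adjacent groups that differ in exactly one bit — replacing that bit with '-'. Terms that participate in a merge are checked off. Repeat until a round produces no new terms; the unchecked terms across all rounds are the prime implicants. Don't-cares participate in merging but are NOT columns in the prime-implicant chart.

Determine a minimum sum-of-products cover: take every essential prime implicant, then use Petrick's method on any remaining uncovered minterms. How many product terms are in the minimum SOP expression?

3

size-2^0 implicants → 0011(✓)  0100(✓)  0101(✓)  0111(✓)  1000(✓)  1001(✓)  1011(✓)  1100(✓)  1101(✓)
size-2^1 implicants → -011  -100(✓)  -101(✓)  0-11  01-1  010-(✓)  1-00(✓)  1-01(✓)  10-1  100-(✓)  110-(✓)
size-2^2 implicants → -10-  1-0-
Unchecked terms (primes): -011, -10-, 0-11, 01-1, 1-0-, 10-1
Minterm coverage:
  m3 ⊆ -011,0-11
  m5 ⊆ -10-,01-1
  m8 ⊆ 1-0- [E]
  m11 ⊆ -011,10-1
  m12 ⊆ -10-,1-0-
  m13 ⊆ -10-,1-0-
E = {1-0-}
Petrick residual → -011, -10-
Cover = b'cd + bc' + ac'  |cover|=3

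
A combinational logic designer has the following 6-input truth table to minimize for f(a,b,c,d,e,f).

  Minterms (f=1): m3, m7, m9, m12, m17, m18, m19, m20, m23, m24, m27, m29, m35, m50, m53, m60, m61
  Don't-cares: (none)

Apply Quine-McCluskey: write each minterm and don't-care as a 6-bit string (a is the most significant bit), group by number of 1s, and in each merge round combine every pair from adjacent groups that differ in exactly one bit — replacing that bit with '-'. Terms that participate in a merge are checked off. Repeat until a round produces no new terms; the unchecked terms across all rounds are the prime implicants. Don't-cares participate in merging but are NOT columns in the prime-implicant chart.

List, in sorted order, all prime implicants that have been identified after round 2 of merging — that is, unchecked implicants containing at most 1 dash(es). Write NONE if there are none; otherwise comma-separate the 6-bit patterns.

[col 0] 000011*, 000111*, 001001, 001100, 010001*, 010010*, 010011*, 010100, 010111*, 011000, 011011*, 011101*, 100011*, 110010*, 110101*, 111100*, 111101*
[col 1] -00011, -10010, -11101, 0-0011*, 0-0111*, 000-11*, 01-011, 010-11*, 0100-1, 01001-, 11-101, 11110-
[col 2] 0-0-11
Prime implicants: -00011, -10010, -11101, 0-0-11, 001001, 001100, 01-011, 0100-1, 01001-, 010100, 011000, 11-101, 11110-

-00011, -10010, -11101, 001001, 001100, 01-011, 0100-1, 01001-, 010100, 011000, 11-101, 11110-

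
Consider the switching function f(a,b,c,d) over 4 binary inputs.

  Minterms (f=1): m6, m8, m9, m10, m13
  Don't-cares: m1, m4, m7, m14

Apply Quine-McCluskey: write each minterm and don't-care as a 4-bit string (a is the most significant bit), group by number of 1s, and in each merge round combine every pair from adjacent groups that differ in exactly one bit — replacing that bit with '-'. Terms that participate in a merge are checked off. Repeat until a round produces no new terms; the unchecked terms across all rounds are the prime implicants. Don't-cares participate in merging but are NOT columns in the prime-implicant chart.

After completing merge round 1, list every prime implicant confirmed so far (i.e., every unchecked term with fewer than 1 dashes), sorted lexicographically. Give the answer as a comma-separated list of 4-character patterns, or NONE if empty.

NONE

Round 0: 0001✓ 0100✓ 0110✓ 0111✓ 1000✓ 1001✓ 1010✓ 1101✓ 1110✓
Round 1: -001 -110 01-0 011- 1-01 1-10 10-0 100-
PIs = {-001, -110, 01-0, 011-, 1-01, 1-10, 10-0, 100-}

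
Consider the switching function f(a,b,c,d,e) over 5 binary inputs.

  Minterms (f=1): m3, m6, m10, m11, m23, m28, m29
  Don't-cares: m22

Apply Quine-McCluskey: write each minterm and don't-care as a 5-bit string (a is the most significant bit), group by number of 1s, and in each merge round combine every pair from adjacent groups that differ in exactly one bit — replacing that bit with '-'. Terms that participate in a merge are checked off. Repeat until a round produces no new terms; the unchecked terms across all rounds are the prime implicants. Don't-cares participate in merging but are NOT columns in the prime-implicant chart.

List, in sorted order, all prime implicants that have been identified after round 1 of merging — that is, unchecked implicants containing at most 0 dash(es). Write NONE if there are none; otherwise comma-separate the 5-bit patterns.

[col 0] 00011*, 00110*, 01010*, 01011*, 10110*, 10111*, 11100*, 11101*
[col 1] -0110, 0-011, 0101-, 1011-, 1110-
Prime implicants: -0110, 0-011, 0101-, 1011-, 1110-

NONE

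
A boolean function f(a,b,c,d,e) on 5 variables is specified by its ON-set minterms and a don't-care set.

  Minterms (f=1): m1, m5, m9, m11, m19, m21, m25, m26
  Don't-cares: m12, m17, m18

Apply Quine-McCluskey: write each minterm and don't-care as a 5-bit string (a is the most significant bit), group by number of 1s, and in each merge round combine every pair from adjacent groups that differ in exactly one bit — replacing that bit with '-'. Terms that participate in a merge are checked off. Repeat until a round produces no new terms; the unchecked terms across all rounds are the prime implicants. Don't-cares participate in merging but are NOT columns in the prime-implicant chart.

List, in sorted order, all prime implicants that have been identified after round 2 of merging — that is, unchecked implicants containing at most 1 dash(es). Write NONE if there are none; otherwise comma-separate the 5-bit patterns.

[col 0] 00001*, 00101*, 01001*, 01011*, 01100, 10001*, 10010*, 10011*, 10101*, 11001*, 11010*
[col 1] -0001*, -0101*, -1001*, 0-001*, 00-01*, 010-1, 1-001*, 1-010, 10-01*, 100-1, 1001-
[col 2] --001, -0-01
Prime implicants: --001, -0-01, 010-1, 01100, 1-010, 100-1, 1001-

010-1, 01100, 1-010, 100-1, 1001-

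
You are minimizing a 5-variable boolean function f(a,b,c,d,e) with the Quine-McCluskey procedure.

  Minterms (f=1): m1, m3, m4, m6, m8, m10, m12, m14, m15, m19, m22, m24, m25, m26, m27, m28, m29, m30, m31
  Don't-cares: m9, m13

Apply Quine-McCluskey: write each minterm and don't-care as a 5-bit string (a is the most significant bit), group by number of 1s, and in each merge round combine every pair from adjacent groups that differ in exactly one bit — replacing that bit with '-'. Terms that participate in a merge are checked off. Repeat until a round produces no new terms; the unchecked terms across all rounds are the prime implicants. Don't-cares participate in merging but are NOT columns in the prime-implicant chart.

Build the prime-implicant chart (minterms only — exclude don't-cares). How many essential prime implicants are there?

4

size-2^0 implicants → 00001(✓)  00011(✓)  00100(✓)  00110(✓)  01000(✓)  01001(✓)  01010(✓)  01100(✓)  01101(✓)  01110(✓)  01111(✓)  10011(✓)  10110(✓)  11000(✓)  11001(✓)  11010(✓)  11011(✓)  11100(✓)  11101(✓)  11110(✓)  11111(✓)
size-2^1 implicants → -0011  -0110(✓)  -1000(✓)  -1001(✓)  -1010(✓)  -1100(✓)  -1101(✓)  -1110(✓)  -1111(✓)  0-001  0-100(✓)  0-110(✓)  000-1  001-0(✓)  01-00(✓)  01-01(✓)  01-10(✓)  010-0(✓)  0100-(✓)  011-0(✓)  011-1(✓)  0110-(✓)  0111-(✓)  1-011  1-110(✓)  11-00(✓)  11-01(✓)  11-10(✓)  11-11(✓)  110-0(✓)  110-1(✓)  1100-(✓)  1101-(✓)  111-0(✓)  111-1(✓)  1110-(✓)  1111-(✓)
size-2^2 implicants → --110  -1-00(✓)  -1-01(✓)  -1-10(✓)  -10-0(✓)  -100-(✓)  -11-0(✓)  -11-1(✓)  -110-(✓)  -111-(✓)  0-1-0  01--0(✓)  01-0-(✓)  011--(✓)  11--0(✓)  11--1(✓)  11-0-(✓)  11-1-(✓)  110--(✓)  111--(✓)
size-2^3 implicants → -1--0  -1-0-  -11--  11---
Unchecked terms (primes): --110, -0011, -1--0, -1-0-, -11--, 0-001, 0-1-0, 000-1, 1-011, 11---
Minterm coverage:
  m1 ⊆ 0-001,000-1
  m3 ⊆ -0011,000-1
  m4 ⊆ 0-1-0 [E]
  m6 ⊆ --110,0-1-0
  m8 ⊆ -1--0,-1-0-
  m10 ⊆ -1--0 [E]
  m12 ⊆ -1--0,-1-0-,-11--,0-1-0
  m14 ⊆ --110,-1--0,-11--,0-1-0
  m15 ⊆ -11-- [E]
  m19 ⊆ -0011,1-011
  m22 ⊆ --110 [E]
  m24 ⊆ -1--0,-1-0-,11---
  m25 ⊆ -1-0-,11---
  m26 ⊆ -1--0,11---
  m27 ⊆ 1-011,11---
  m28 ⊆ -1--0,-1-0-,-11--,11---
  m29 ⊆ -1-0-,-11--,11---
  m30 ⊆ --110,-1--0,-11--,11---
  m31 ⊆ -11--,11---
E = {--110, -1--0, -11--, 0-1-0}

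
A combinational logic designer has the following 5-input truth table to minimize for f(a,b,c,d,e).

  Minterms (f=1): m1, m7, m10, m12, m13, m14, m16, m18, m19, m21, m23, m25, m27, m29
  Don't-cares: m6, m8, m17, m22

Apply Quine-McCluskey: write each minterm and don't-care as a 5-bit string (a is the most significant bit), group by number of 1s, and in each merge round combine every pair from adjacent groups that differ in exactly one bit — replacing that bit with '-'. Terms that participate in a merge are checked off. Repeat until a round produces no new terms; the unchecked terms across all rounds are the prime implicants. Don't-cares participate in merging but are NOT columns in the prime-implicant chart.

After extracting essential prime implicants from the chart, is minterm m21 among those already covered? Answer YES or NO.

NO

size-2^0 implicants → 00001(✓)  00110(✓)  00111(✓)  01000(✓)  01010(✓)  01100(✓)  01101(✓)  01110(✓)  10000(✓)  10001(✓)  10010(✓)  10011(✓)  10101(✓)  10110(✓)  10111(✓)  11001(✓)  11011(✓)  11101(✓)
size-2^1 implicants → -0001  -0110(✓)  -0111(✓)  -1101  0-110  0011-(✓)  01-00(✓)  01-10(✓)  010-0(✓)  011-0(✓)  0110-  1-001(✓)  1-011(✓)  1-101(✓)  10-01(✓)  10-10(✓)  10-11(✓)  100-0(✓)  100-1(✓)  1000-(✓)  1001-(✓)  101-1(✓)  1011-(✓)  11-01(✓)  110-1(✓)
size-2^2 implicants → -011-  01--0  1--01  1-0-1  10--1  10-1-  100--
Unchecked terms (primes): -0001, -011-, -1101, 0-110, 01--0, 0110-, 1--01, 1-0-1, 10--1, 10-1-, 100--
Minterm coverage:
  m1 ⊆ -0001 [E]
  m7 ⊆ -011- [E]
  m10 ⊆ 01--0 [E]
  m12 ⊆ 01--0,0110-
  m13 ⊆ -1101,0110-
  m14 ⊆ 0-110,01--0
  m16 ⊆ 100-- [E]
  m18 ⊆ 10-1-,100--
  m19 ⊆ 1-0-1,10--1,10-1-,100--
  m21 ⊆ 1--01,10--1
  m23 ⊆ -011-,10--1,10-1-
  m25 ⊆ 1--01,1-0-1
  m27 ⊆ 1-0-1 [E]
  m29 ⊆ -1101,1--01
E = {-0001, -011-, 01--0, 1-0-1, 100--}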